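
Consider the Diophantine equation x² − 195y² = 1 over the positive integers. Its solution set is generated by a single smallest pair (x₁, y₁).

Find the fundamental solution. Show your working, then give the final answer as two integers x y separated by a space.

√195 = [13; 1,26, …], period ℓ=2 (even) → k=1
k=0  a_k=13  p_k/q_k = 13/1
k=1  a_k=1  p_k/q_k = 14/1
(x₁, y₁) = (14, 1);  14² − 195·1² = 1 ✓

14 1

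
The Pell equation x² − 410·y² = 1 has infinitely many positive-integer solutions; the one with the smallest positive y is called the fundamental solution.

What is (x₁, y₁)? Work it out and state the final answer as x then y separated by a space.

d=410: √d = [20; 4,40] (ℓ=2, even), read p_1/q_1
step 0: (20, 1)  from 20·(1,0) + (0,1)
step 1: (81, 4)  from 4·(20,1) + (1,0)
→ (81, 4).  Check: 81²=6561, 410·4²=6560, difference 1.

81 4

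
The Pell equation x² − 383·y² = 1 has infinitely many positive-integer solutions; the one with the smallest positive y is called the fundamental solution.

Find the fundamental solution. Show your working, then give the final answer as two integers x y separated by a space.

√383 → a₀=19, period (1,1,3,19,3,1,1,38); ℓ=8 even so k=7
a_0=19:  p_0=19·1+0=19,  q_0=19·0+1=1
a_1=1:  p_1=1·19+1=20,  q_1=1·1+0=1
a_2=1:  p_2=1·20+19=39,  q_2=1·1+1=2
a_3=3:  p_3=3·39+20=137,  q_3=3·2+1=7
…
a_5=3:  p_5=3·2642+137=8063,  q_5=3·135+7=412
a_6=1:  p_6=1·8063+2642=10705,  q_6=1·412+135=547
a_7=1:  p_7=1·10705+8063=18768,  q_7=1·547+412=959
fundamental: x₁=18768, y₁=959  (since 352237824 − 383·919681 = 1)

18768 959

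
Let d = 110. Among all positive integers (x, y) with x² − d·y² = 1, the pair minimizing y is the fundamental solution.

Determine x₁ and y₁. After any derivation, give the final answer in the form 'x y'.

21 2

d=110: √d = [10; 2,20] (ℓ=2, even), read p_1/q_1
step 0: (10, 1)  from 10·(1,0) + (0,1)
step 1: (21, 2)  from 2·(10,1) + (1,0)
fundamental: x₁=21, y₁=2  (since 441 − 110·4 = 1)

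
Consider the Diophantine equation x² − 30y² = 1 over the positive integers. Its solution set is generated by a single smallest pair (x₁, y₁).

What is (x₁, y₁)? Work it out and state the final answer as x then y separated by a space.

[5; 2,10] for √30; ℓ=2 ⇒ convergent index 1
a_0=5:  p_0=5·1+0=5,  q_0=5·0+1=1
a_1=2:  p_1=2·5+1=11,  q_1=2·1+0=2
(x₁, y₁) = (11, 2);  11² − 30·2² = 1 ✓

11 2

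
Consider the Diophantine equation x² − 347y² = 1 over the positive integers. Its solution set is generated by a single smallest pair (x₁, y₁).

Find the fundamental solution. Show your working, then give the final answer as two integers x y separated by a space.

641602 34443

√347 → a₀=18, period (1,1,1,2,4,…,1,1,36); ℓ=14 even so k=13
i=0: a=18 ⇒ p=18, q=1
…
i=4: a=2 ⇒ p=149, q=8
…
i=6: a=1 ⇒ p=801, q=43
i=7: a=17 ⇒ p=14269, q=766
…
i=9: a=4 ⇒ p=74549, q=4002
i=10: a=2 ⇒ p=164168, q=8813
…
i=12: a=1 ⇒ p=402885, q=21628
i=13: a=1 ⇒ p=641602, q=34443
(x₁, y₁) = (641602, 34443);  641602² − 347·34443² = 1 ✓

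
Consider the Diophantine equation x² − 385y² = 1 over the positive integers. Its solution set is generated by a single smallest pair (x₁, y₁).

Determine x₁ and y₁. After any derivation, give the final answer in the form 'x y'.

95831 4884

d=385: √d = [19; 1,1,1,1,1,…,1,1,38] (ℓ=16, even), read p_15/q_15
i=0: a=19 ⇒ p=19, q=1
i=1: a=1 ⇒ p=20, q=1
i=2: a=1 ⇒ p=39, q=2
i=3: a=1 ⇒ p=59, q=3
i=4: a=1 ⇒ p=98, q=5
i=5: a=1 ⇒ p=157, q=8
…
i=10: a=3 ⇒ p=10262, q=523
…
i=14: a=1 ⇒ p=59551, q=3035
i=15: a=1 ⇒ p=95831, q=4884
(x₁, y₁) = (95831, 4884);  95831² − 385·4884² = 1 ✓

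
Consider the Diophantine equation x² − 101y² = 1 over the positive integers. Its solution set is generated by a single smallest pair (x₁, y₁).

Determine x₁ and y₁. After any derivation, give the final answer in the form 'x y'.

201 20

[10; 20] for √101; ℓ=1 ⇒ convergent index 1
a_0=10:  p_0=10·1+0=10,  q_0=10·0+1=1
a_1=20:  p_1=20·10+1=201,  q_1=20·1+0=20
(x₁, y₁) = (201, 20);  201² − 101·20² = 1 ✓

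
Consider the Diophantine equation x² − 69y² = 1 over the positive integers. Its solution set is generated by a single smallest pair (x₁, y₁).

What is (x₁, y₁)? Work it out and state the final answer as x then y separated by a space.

d=69: √d = [8; 3,3,1,4,1,3,3,16] (ℓ=8, even), read p_7/q_7
k=0  a_k=8  p_k/q_k = 8/1
…
k=2  a_k=3  p_k/q_k = 83/10
…
k=5  a_k=1  p_k/q_k = 623/75
k=6  a_k=3  p_k/q_k = 2384/287
k=7  a_k=3  p_k/q_k = 7775/936
fundamental: x₁=7775, y₁=936  (since 60450625 − 69·876096 = 1)

7775 936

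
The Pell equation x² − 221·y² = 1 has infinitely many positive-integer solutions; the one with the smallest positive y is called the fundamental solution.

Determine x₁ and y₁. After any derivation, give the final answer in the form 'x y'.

1665 112

√221 → a₀=14, period (1,6,2,6,1,28); ℓ=6 even so k=5
a_0=14:  p_0=14·1+0=14,  q_0=14·0+1=1
…
a_2=6:  p_2=6·15+14=104,  q_2=6·1+1=7
a_3=2:  p_3=2·104+15=223,  q_3=2·7+1=15
a_4=6:  p_4=6·223+104=1442,  q_4=6·15+7=97
a_5=1:  p_5=1·1442+223=1665,  q_5=1·97+15=112
(x₁, y₁) = (1665, 112);  1665² − 221·112² = 1 ✓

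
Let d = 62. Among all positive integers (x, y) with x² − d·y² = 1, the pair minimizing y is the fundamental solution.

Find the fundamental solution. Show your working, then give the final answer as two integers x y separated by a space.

63 8

d=62: √d = [7; 1,6,1,14] (ℓ=4, even), read p_3/q_3
k=0  a_k=7  p_k/q_k = 7/1
…
k=2  a_k=6  p_k/q_k = 55/7
k=3  a_k=1  p_k/q_k = 63/8
(x₁, y₁) = (63, 8);  63² − 62·8² = 1 ✓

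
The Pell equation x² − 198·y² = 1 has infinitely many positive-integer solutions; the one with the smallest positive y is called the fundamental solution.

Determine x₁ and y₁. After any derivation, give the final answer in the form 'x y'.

197 14

d=198: √d = [14; 14,28] (ℓ=2, even), read p_1/q_1
step 0: (14, 1)  from 14·(1,0) + (0,1)
step 1: (197, 14)  from 14·(14,1) + (1,0)
fundamental: x₁=197, y₁=14  (since 38809 − 198·196 = 1)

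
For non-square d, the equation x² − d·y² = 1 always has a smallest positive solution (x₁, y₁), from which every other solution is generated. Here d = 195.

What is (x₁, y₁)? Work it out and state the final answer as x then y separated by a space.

[13; 1,26] for √195; ℓ=2 ⇒ convergent index 1
i=0: a=13 ⇒ p=13, q=1
i=1: a=1 ⇒ p=14, q=1
fundamental: x₁=14, y₁=1  (since 196 − 195·1 = 1)

14 1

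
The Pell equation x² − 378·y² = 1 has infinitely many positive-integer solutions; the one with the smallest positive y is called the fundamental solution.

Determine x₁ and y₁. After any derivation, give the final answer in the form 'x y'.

8749 450

√378 = [19; 2,3,1,4,1,3,2,38, …], period ℓ=8 (even) → k=7
i=0: a=19 ⇒ p=19, q=1
i=1: a=2 ⇒ p=39, q=2
i=2: a=3 ⇒ p=136, q=7
i=3: a=1 ⇒ p=175, q=9
…
i=6: a=3 ⇒ p=3869, q=199
i=7: a=2 ⇒ p=8749, q=450
fundamental: x₁=8749, y₁=450  (since 76545001 − 378·202500 = 1)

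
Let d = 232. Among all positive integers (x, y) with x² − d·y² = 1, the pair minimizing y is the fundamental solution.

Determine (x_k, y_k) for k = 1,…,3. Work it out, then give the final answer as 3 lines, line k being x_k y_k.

19603 1287
768555217 50458122
30131975818099 1978261129845

d=232: √d = [15; 4,3,7,3,4,30] (ℓ=6, even), read p_5/q_5
k=0  a_k=15  p_k/q_k = 15/1
k=1  a_k=4  p_k/q_k = 61/4
k=2  a_k=3  p_k/q_k = 198/13
…
k=4  a_k=3  p_k/q_k = 4539/298
k=5  a_k=4  p_k/q_k = 19603/1287
(x₁, y₁) = (19603, 1287);  19603² − 232·1287² = 1 ✓
k=2:  x_2 = 19603·19603+232·1287·1287 = 768555217,  y_2 = 19603·1287+1287·19603 = 50458122
k=3:  x_3 = 19603·768555217+232·1287·50458122 = 30131975818099,  y_3 = 19603·50458122+1287·768555217 = 1978261129845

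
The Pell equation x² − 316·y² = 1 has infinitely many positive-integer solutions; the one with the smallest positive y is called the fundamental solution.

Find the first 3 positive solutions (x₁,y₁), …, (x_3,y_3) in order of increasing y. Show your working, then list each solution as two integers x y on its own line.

√316 → a₀=17, period (1,3,2,8,2,3,1,34); ℓ=8 even so k=7
k=0  a_k=17  p_k/q_k = 17/1
…
k=3  a_k=2  p_k/q_k = 160/9
k=4  a_k=8  p_k/q_k = 1351/76
k=5  a_k=2  p_k/q_k = 2862/161
k=6  a_k=3  p_k/q_k = 9937/559
k=7  a_k=1  p_k/q_k = 12799/720
fundamental: x₁=12799, y₁=720  (since 163814401 − 316·518400 = 1)
(12799+720√316)^2 = 327628801 + 18430560√316
(12799+720√316)^3 = 8386642035199 + 471785474160√316

12799 720
327628801 18430560
8386642035199 471785474160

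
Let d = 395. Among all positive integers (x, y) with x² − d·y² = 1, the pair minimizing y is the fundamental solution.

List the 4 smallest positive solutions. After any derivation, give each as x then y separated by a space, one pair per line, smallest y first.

√395 → a₀=19, period (1,6,1,38); ℓ=4 even so k=3
i=0: a=19 ⇒ p=19, q=1
i=1: a=1 ⇒ p=20, q=1
i=2: a=6 ⇒ p=139, q=7
i=3: a=1 ⇒ p=159, q=8
fundamental: x₁=159, y₁=8  (since 25281 − 395·64 = 1)
k=2:  x_2 = 159·159+395·8·8 = 50561,  y_2 = 159·8+8·159 = 2544
k=3:  x_3 = 159·50561+395·8·2544 = 16078239,  y_3 = 159·2544+8·50561 = 808984
k=4:  x_4 = 159·16078239+395·8·808984 = 5112829441,  y_4 = 159·808984+8·16078239 = 257254368

159 8
50561 2544
16078239 808984
5112829441 257254368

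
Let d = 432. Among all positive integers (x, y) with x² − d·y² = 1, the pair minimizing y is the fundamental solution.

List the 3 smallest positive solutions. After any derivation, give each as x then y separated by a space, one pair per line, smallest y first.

1351 65
3650401 175630
9863382151 474552195

d=432: √d = [20; 1,3,1,1,1,3,1,40] (ℓ=8, even), read p_7/q_7
k=0  a_k=20  p_k/q_k = 20/1
k=1  a_k=1  p_k/q_k = 21/1
k=2  a_k=3  p_k/q_k = 83/4
k=3  a_k=1  p_k/q_k = 104/5
k=4  a_k=1  p_k/q_k = 187/9
k=5  a_k=1  p_k/q_k = 291/14
k=6  a_k=3  p_k/q_k = 1060/51
k=7  a_k=1  p_k/q_k = 1351/65
(x₁, y₁) = (1351, 65);  1351² − 432·65² = 1 ✓
(x_2, y_2) = (1351·1351 + 432·65·65, 1351·65 + 65·1351) = (3650401, 175630)
(x_3, y_3) = (1351·3650401 + 432·65·175630, 1351·175630 + 65·3650401) = (9863382151, 474552195)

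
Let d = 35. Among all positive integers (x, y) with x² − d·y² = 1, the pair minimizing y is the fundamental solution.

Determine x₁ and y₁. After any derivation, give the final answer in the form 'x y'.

d=35: √d = [5; 1,10] (ℓ=2, even), read p_1/q_1
k=0  a_k=5  p_k/q_k = 5/1
k=1  a_k=1  p_k/q_k = 6/1
→ (6, 1).  Check: 6²=36, 35·1²=35, difference 1.

6 1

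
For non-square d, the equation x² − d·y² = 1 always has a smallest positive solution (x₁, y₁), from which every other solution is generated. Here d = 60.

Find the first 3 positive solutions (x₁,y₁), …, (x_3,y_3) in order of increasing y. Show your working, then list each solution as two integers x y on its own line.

d=60: √d = [7; 1,2,1,14] (ℓ=4, even), read p_3/q_3
k=0  a_k=7  p_k/q_k = 7/1
k=1  a_k=1  p_k/q_k = 8/1
k=2  a_k=2  p_k/q_k = 23/3
k=3  a_k=1  p_k/q_k = 31/4
(x₁, y₁) = (31, 4);  31² − 60·4² = 1 ✓
k=2:  x_2 = 31·31+60·4·4 = 1921,  y_2 = 31·4+4·31 = 248
k=3:  x_3 = 31·1921+60·4·248 = 119071,  y_3 = 31·248+4·1921 = 15372

31 4
1921 248
119071 15372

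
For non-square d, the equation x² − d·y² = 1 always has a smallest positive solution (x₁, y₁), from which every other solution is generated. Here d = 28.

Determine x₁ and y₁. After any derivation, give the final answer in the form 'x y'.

√28 = [5; 3,2,3,10, …], period ℓ=4 (even) → k=3
i=0: a=5 ⇒ p=5, q=1
i=1: a=3 ⇒ p=16, q=3
i=2: a=2 ⇒ p=37, q=7
i=3: a=3 ⇒ p=127, q=24
fundamental: x₁=127, y₁=24  (since 16129 − 28·576 = 1)

127 24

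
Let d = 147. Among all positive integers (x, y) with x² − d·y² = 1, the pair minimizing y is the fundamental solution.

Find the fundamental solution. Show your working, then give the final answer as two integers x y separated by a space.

97 8

√147 = [12; 8,24, …], period ℓ=2 (even) → k=1
i=0: a=12 ⇒ p=12, q=1
i=1: a=8 ⇒ p=97, q=8
→ (97, 8).  Check: 97²=9409, 147·8²=9408, difference 1.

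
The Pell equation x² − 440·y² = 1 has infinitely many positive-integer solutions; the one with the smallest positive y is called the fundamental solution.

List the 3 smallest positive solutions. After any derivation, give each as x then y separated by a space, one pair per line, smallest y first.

√440 → a₀=20, period (1,40); ℓ=2 even so k=1
step 0: (20, 1)  from 20·(1,0) + (0,1)
step 1: (21, 1)  from 1·(20,1) + (1,0)
fundamental: x₁=21, y₁=1  (since 441 − 440·1 = 1)
(x_2, y_2) = (21·21 + 440·1·1, 21·1 + 1·21) = (881, 42)
(x_3, y_3) = (21·881 + 440·1·42, 21·42 + 1·881) = (36981, 1763)

21 1
881 42
36981 1763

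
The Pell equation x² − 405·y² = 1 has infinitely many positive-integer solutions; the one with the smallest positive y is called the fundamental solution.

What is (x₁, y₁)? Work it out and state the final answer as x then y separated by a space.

161 8

d=405: √d = [20; 8,40] (ℓ=2, even), read p_1/q_1
i=0: a=20 ⇒ p=20, q=1
i=1: a=8 ⇒ p=161, q=8
fundamental: x₁=161, y₁=8  (since 25921 − 405·64 = 1)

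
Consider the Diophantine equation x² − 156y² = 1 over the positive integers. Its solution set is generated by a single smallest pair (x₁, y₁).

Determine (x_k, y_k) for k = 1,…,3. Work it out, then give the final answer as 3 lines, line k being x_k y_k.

[12; 2,24] for √156; ℓ=2 ⇒ convergent index 1
a_0=12:  p_0=12·1+0=12,  q_0=12·0+1=1
a_1=2:  p_1=2·12+1=25,  q_1=2·1+0=2
fundamental: x₁=25, y₁=2  (since 625 − 156·4 = 1)
(25+2√156)^2 = 1249 + 100√156
(25+2√156)^3 = 62425 + 4998√156

25 2
1249 100
62425 4998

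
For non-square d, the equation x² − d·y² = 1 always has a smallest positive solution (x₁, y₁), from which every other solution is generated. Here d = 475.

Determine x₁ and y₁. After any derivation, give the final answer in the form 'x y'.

57799 2652

√475 = [21; 1,3,1,6,2,6,1,3,1,42, …], period ℓ=10 (even) → k=9
k=0  a_k=21  p_k/q_k = 21/1
…
k=3  a_k=1  p_k/q_k = 109/5
…
k=6  a_k=6  p_k/q_k = 10287/472
k=7  a_k=1  p_k/q_k = 11878/545
k=8  a_k=3  p_k/q_k = 45921/2107
k=9  a_k=1  p_k/q_k = 57799/2652
fundamental: x₁=57799, y₁=2652  (since 3340724401 − 475·7033104 = 1)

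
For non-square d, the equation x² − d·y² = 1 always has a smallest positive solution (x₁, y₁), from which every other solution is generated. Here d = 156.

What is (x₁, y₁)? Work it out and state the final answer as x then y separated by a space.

d=156: √d = [12; 2,24] (ℓ=2, even), read p_1/q_1
step 0: (12, 1)  from 12·(1,0) + (0,1)
step 1: (25, 2)  from 2·(12,1) + (1,0)
→ (25, 2).  Check: 25²=625, 156·2²=624, difference 1.

25 2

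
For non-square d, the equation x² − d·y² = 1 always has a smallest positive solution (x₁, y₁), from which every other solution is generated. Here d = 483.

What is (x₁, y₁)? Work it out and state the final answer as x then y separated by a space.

√483 → a₀=21, period (1,42); ℓ=2 even so k=1
a_0=21:  p_0=21·1+0=21,  q_0=21·0+1=1
a_1=1:  p_1=1·21+1=22,  q_1=1·1+0=1
→ (22, 1).  Check: 22²=484, 483·1²=483, difference 1.

22 1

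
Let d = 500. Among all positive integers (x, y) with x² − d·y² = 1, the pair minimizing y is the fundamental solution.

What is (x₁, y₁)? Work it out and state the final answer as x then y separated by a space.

930249 41602

√500 → a₀=22, period (2,1,3,2,1,…,1,2,44); ℓ=14 even so k=13
k=0  a_k=22  p_k/q_k = 22/1
…
k=2  a_k=1  p_k/q_k = 67/3
k=3  a_k=3  p_k/q_k = 246/11
k=4  a_k=2  p_k/q_k = 559/25
…
k=6  a_k=1  p_k/q_k = 1364/61
k=7  a_k=10  p_k/q_k = 14445/646
k=8  a_k=1  p_k/q_k = 15809/707
k=9  a_k=1  p_k/q_k = 30254/1353
k=10  a_k=2  p_k/q_k = 76317/3413
…
k=12  a_k=1  p_k/q_k = 335522/15005
k=13  a_k=2  p_k/q_k = 930249/41602
(x₁, y₁) = (930249, 41602);  930249² − 500·41602² = 1 ✓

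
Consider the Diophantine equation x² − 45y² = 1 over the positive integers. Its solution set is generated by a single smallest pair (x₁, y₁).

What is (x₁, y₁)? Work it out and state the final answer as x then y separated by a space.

161 24

√45 = [6; 1,2,2,2,1,12, …], period ℓ=6 (even) → k=5
k=0  a_k=6  p_k/q_k = 6/1
k=1  a_k=1  p_k/q_k = 7/1
k=2  a_k=2  p_k/q_k = 20/3
k=3  a_k=2  p_k/q_k = 47/7
k=4  a_k=2  p_k/q_k = 114/17
k=5  a_k=1  p_k/q_k = 161/24
(x₁, y₁) = (161, 24);  161² − 45·24² = 1 ✓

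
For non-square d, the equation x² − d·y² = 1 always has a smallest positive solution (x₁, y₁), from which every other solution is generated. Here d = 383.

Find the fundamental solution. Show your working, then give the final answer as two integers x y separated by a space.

18768 959

d=383: √d = [19; 1,1,3,19,3,1,1,38] (ℓ=8, even), read p_7/q_7
a_0=19:  p_0=19·1+0=19,  q_0=19·0+1=1
a_1=1:  p_1=1·19+1=20,  q_1=1·1+0=1
a_2=1:  p_2=1·20+19=39,  q_2=1·1+1=2
a_3=3:  p_3=3·39+20=137,  q_3=3·2+1=7
a_4=19:  p_4=19·137+39=2642,  q_4=19·7+2=135
a_5=3:  p_5=3·2642+137=8063,  q_5=3·135+7=412
a_6=1:  p_6=1·8063+2642=10705,  q_6=1·412+135=547
a_7=1:  p_7=1·10705+8063=18768,  q_7=1·547+412=959
fundamental: x₁=18768, y₁=959  (since 352237824 − 383·919681 = 1)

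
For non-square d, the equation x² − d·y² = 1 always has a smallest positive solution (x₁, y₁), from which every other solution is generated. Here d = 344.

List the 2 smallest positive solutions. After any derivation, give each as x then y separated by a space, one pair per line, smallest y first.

10405 561
216528049 11674410

√344 → a₀=18, period (1,1,4,1,3,1,4,1,1,36); ℓ=10 even so k=9
a_0=18:  p_0=18·1+0=18,  q_0=18·0+1=1
a_1=1:  p_1=1·18+1=19,  q_1=1·1+0=1
a_2=1:  p_2=1·19+18=37,  q_2=1·1+1=2
…
a_5=3:  p_5=3·204+167=779,  q_5=3·11+9=42
a_6=1:  p_6=1·779+204=983,  q_6=1·42+11=53
…
a_8=1:  p_8=1·4711+983=5694,  q_8=1·254+53=307
a_9=1:  p_9=1·5694+4711=10405,  q_9=1·307+254=561
→ (10405, 561).  Check: 10405²=108264025, 344·561²=108264024, difference 1.
k=2:  x_2 = 10405·10405+344·561·561 = 216528049,  y_2 = 10405·561+561·10405 = 11674410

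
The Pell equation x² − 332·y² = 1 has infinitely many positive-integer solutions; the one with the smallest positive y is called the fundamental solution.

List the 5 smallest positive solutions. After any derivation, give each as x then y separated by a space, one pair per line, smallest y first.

13447 738
361643617 19847772
9726043422151 533785979430
261572211433685377 14355640110942648
7034723044571491106887 386080584609905595882

√332 → a₀=18, period (4,1,1,8,1,1,4,36); ℓ=8 even so k=7
k=0  a_k=18  p_k/q_k = 18/1
k=1  a_k=4  p_k/q_k = 73/4
…
k=3  a_k=1  p_k/q_k = 164/9
k=4  a_k=8  p_k/q_k = 1403/77
k=5  a_k=1  p_k/q_k = 1567/86
k=6  a_k=1  p_k/q_k = 2970/163
k=7  a_k=4  p_k/q_k = 13447/738
fundamental: x₁=13447, y₁=738  (since 180821809 − 332·544644 = 1)
n=2: (13447,738)∘(13447,738) = (13447·13447+332·738·738, 13447·738+738·13447) = (361643617,19847772)
n=3: (361643617,19847772)∘(13447,738) = (13447·361643617+332·738·19847772, 13447·19847772+738·361643617) = (9726043422151,533785979430)
n=4: (9726043422151,533785979430)∘(13447,738) = (13447·9726043422151+332·738·533785979430, 13447·533785979430+738·9726043422151) = (261572211433685377,14355640110942648)
n=5: (261572211433685377,14355640110942648)∘(13447,738) = (13447·261572211433685377+332·738·14355640110942648, 13447·14355640110942648+738·261572211433685377) = (7034723044571491106887,386080584609905595882)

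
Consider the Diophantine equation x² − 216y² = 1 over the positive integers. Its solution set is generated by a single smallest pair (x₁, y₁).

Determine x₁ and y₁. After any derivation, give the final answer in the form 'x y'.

485 33

√216 → a₀=14, period (1,2,3,2,1,28); ℓ=6 even so k=5
a_0=14:  p_0=14·1+0=14,  q_0=14·0+1=1
a_1=1:  p_1=1·14+1=15,  q_1=1·1+0=1
…
a_3=3:  p_3=3·44+15=147,  q_3=3·3+1=10
a_4=2:  p_4=2·147+44=338,  q_4=2·10+3=23
a_5=1:  p_5=1·338+147=485,  q_5=1·23+10=33
(x₁, y₁) = (485, 33);  485² − 216·33² = 1 ✓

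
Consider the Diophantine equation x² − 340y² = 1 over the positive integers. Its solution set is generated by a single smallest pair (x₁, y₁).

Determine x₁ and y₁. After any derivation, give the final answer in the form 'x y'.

285769 15498

d=340: √d = [18; 2,3,1,1,1,…,3,2,36] (ℓ=14, even), read p_13/q_13
k=0  a_k=18  p_k/q_k = 18/1
k=1  a_k=2  p_k/q_k = 37/2
k=2  a_k=3  p_k/q_k = 129/7
k=3  a_k=1  p_k/q_k = 166/9
k=4  a_k=1  p_k/q_k = 295/16
k=5  a_k=1  p_k/q_k = 461/25
…
k=7  a_k=8  p_k/q_k = 6509/353
…
k=9  a_k=1  p_k/q_k = 13774/747
k=10  a_k=1  p_k/q_k = 21039/1141
…
k=12  a_k=3  p_k/q_k = 125478/6805
k=13  a_k=2  p_k/q_k = 285769/15498
fundamental: x₁=285769, y₁=15498  (since 81663921361 − 340·240188004 = 1)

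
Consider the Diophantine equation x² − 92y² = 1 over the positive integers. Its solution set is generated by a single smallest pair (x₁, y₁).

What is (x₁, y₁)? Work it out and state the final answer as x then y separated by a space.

1151 120

d=92: √d = [9; 1,1,2,4,2,1,1,18] (ℓ=8, even), read p_7/q_7
i=0: a=9 ⇒ p=9, q=1
i=1: a=1 ⇒ p=10, q=1
i=2: a=1 ⇒ p=19, q=2
…
i=5: a=2 ⇒ p=470, q=49
i=6: a=1 ⇒ p=681, q=71
i=7: a=1 ⇒ p=1151, q=120
(x₁, y₁) = (1151, 120);  1151² − 92·120² = 1 ✓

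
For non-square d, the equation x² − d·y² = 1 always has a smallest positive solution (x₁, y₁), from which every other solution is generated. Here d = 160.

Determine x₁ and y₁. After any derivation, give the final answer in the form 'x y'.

√160 → a₀=12, period (1,1,1,5,1,1,1,24); ℓ=8 even so k=7
step 0: (12, 1)  from 12·(1,0) + (0,1)
step 1: (13, 1)  from 1·(12,1) + (1,0)
step 2: (25, 2)  from 1·(13,1) + (12,1)
step 3: (38, 3)  from 1·(25,2) + (13,1)
step 4: (215, 17)  from 5·(38,3) + (25,2)
step 5: (253, 20)  from 1·(215,17) + (38,3)
step 6: (468, 37)  from 1·(253,20) + (215,17)
step 7: (721, 57)  from 1·(468,37) + (253,20)
→ (721, 57).  Check: 721²=519841, 160·57²=519840, difference 1.

721 57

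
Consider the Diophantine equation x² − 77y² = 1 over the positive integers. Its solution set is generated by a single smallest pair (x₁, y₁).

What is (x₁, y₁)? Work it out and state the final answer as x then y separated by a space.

[8; 1,3,2,3,1,16] for √77; ℓ=6 ⇒ convergent index 5
step 0: (8, 1)  from 8·(1,0) + (0,1)
step 1: (9, 1)  from 1·(8,1) + (1,0)
step 2: (35, 4)  from 3·(9,1) + (8,1)
step 3: (79, 9)  from 2·(35,4) + (9,1)
step 4: (272, 31)  from 3·(79,9) + (35,4)
step 5: (351, 40)  from 1·(272,31) + (79,9)
fundamental: x₁=351, y₁=40  (since 123201 − 77·1600 = 1)

351 40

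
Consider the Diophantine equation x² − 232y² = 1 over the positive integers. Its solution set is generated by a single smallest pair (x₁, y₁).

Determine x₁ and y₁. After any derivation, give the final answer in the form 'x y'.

√232 → a₀=15, period (4,3,7,3,4,30); ℓ=6 even so k=5
step 0: (15, 1)  from 15·(1,0) + (0,1)
…
step 2: (198, 13)  from 3·(61,4) + (15,1)
step 3: (1447, 95)  from 7·(198,13) + (61,4)
step 4: (4539, 298)  from 3·(1447,95) + (198,13)
step 5: (19603, 1287)  from 4·(4539,298) + (1447,95)
→ (19603, 1287).  Check: 19603²=384277609, 232·1287²=384277608, difference 1.

19603 1287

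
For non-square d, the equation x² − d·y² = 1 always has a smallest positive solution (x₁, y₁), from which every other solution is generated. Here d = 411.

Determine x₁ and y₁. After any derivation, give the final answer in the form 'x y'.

d=411: √d = [20; 3,1,1,1,19,1,1,1,3,40] (ℓ=10, even), read p_9/q_9
step 0: (20, 1)  from 20·(1,0) + (0,1)
step 1: (61, 3)  from 3·(20,1) + (1,0)
step 2: (81, 4)  from 1·(61,3) + (20,1)
step 3: (142, 7)  from 1·(81,4) + (61,3)
step 4: (223, 11)  from 1·(142,7) + (81,4)
step 5: (4379, 216)  from 19·(223,11) + (142,7)
step 6: (4602, 227)  from 1·(4379,216) + (223,11)
step 7: (8981, 443)  from 1·(4602,227) + (4379,216)
step 8: (13583, 670)  from 1·(8981,443) + (4602,227)
step 9: (49730, 2453)  from 3·(13583,670) + (8981,443)
fundamental: x₁=49730, y₁=2453  (since 2473072900 − 411·6017209 = 1)

49730 2453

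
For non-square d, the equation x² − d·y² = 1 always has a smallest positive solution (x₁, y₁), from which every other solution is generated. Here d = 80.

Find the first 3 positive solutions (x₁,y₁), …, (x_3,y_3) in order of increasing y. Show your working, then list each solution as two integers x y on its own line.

9 1
161 18
2889 323

d=80: √d = [8; 1,16] (ℓ=2, even), read p_1/q_1
k=0  a_k=8  p_k/q_k = 8/1
k=1  a_k=1  p_k/q_k = 9/1
(x₁, y₁) = (9, 1);  9² − 80·1² = 1 ✓
(x_2, y_2) = (9·9 + 80·1·1, 9·1 + 1·9) = (161, 18)
(x_3, y_3) = (9·161 + 80·1·18, 9·18 + 1·161) = (2889, 323)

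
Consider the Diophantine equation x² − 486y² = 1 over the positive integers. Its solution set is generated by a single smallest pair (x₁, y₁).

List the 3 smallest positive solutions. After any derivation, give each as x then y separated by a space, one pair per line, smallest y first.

d=486: √d = [22; 22,44] (ℓ=2, even), read p_1/q_1
a_0=22:  p_0=22·1+0=22,  q_0=22·0+1=1
a_1=22:  p_1=22·22+1=485,  q_1=22·1+0=22
fundamental: x₁=485, y₁=22  (since 235225 − 486·484 = 1)
k=2:  x_2 = 485·485+486·22·22 = 470449,  y_2 = 485·22+22·485 = 21340
k=3:  x_3 = 485·470449+486·22·21340 = 456335045,  y_3 = 485·21340+22·470449 = 20699778

485 22
470449 21340
456335045 20699778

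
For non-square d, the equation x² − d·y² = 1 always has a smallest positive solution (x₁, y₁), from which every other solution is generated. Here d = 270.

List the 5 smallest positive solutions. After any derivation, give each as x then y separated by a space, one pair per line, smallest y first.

√270 → a₀=16, period (2,3,6,3,2,32); ℓ=6 even so k=5
a_0=16:  p_0=16·1+0=16,  q_0=16·0+1=1
a_1=2:  p_1=2·16+1=33,  q_1=2·1+0=2
…
a_4=3:  p_4=3·723+115=2284,  q_4=3·44+7=139
a_5=2:  p_5=2·2284+723=5291,  q_5=2·139+44=322
→ (5291, 322).  Check: 5291²=27994681, 270·322²=27994680, difference 1.
k=2:  x_2 = 5291·5291+270·322·322 = 55989361,  y_2 = 5291·322+322·5291 = 3407404
k=3:  x_3 = 5291·55989361+270·322·3407404 = 592479412811,  y_3 = 5291·3407404+322·55989361 = 36057148806
k=4:  x_4 = 5291·592479412811+270·322·36057148806 = 6269617090376641,  y_4 = 5291·36057148806+322·592479412811 = 381556745257688
k=5:  x_5 = 5291·6269617090376641+270·322·381556745257688 = 66345087457886202251,  y_5 = 5291·381556745257688+322·6269617090376641 = 4037633442259705610

5291 322
55989361 3407404
592479412811 36057148806
6269617090376641 381556745257688
66345087457886202251 4037633442259705610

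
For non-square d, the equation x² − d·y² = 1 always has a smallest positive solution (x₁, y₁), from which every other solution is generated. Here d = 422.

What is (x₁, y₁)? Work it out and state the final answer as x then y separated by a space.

7022501 341850

[20; 1,1,5,2,1,…,1,1,40] for √422; ℓ=14 ⇒ convergent index 13
i=0: a=20 ⇒ p=20, q=1
i=1: a=1 ⇒ p=21, q=1
i=2: a=1 ⇒ p=41, q=2
…
i=4: a=2 ⇒ p=493, q=24
…
i=6: a=3 ⇒ p=2650, q=129
…
i=8: a=3 ⇒ p=163807, q=7974
i=9: a=1 ⇒ p=217526, q=10589
i=10: a=2 ⇒ p=598859, q=29152
i=11: a=5 ⇒ p=3211821, q=156349
i=12: a=1 ⇒ p=3810680, q=185501
i=13: a=1 ⇒ p=7022501, q=341850
→ (7022501, 341850).  Check: 7022501²=49315520295001, 422·341850²=49315520295000, difference 1.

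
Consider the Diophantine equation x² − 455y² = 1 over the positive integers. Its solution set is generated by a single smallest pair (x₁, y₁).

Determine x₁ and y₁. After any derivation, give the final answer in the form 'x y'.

√455 = [21; 3,42, …], period ℓ=2 (even) → k=1
step 0: (21, 1)  from 21·(1,0) + (0,1)
step 1: (64, 3)  from 3·(21,1) + (1,0)
(x₁, y₁) = (64, 3);  64² − 455·3² = 1 ✓

64 3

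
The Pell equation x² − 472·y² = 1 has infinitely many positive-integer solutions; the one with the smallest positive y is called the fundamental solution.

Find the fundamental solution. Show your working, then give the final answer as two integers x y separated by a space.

306917 14127

d=472: √d = [21; 1,2,1,1,1,…,2,1,42] (ℓ=14, even), read p_13/q_13
k=0  a_k=21  p_k/q_k = 21/1
k=1  a_k=1  p_k/q_k = 22/1
…
k=5  a_k=1  p_k/q_k = 239/11
k=6  a_k=4  p_k/q_k = 1108/51
k=7  a_k=5  p_k/q_k = 5779/266
k=8  a_k=4  p_k/q_k = 24224/1115
k=9  a_k=1  p_k/q_k = 30003/1381
k=10  a_k=1  p_k/q_k = 54227/2496
k=11  a_k=1  p_k/q_k = 84230/3877
k=12  a_k=2  p_k/q_k = 222687/10250
k=13  a_k=1  p_k/q_k = 306917/14127
(x₁, y₁) = (306917, 14127);  306917² − 472·14127² = 1 ✓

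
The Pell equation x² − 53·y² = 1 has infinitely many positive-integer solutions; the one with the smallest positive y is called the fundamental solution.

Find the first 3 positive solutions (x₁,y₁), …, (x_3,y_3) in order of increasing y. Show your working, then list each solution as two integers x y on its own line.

66249 9100
8777860001 1205731800
1163048894346249 159757052027300

√53 = [7; 3,1,1,3,14, …], period ℓ=5 (odd) → k=9
a_0=7:  p_0=7·1+0=7,  q_0=7·0+1=1
a_1=3:  p_1=3·7+1=22,  q_1=3·1+0=3
…
a_5=14:  p_5=14·182+51=2599,  q_5=14·25+7=357
…
a_8=1:  p_8=1·10578+7979=18557,  q_8=1·1453+1096=2549
a_9=3:  p_9=3·18557+10578=66249,  q_9=3·2549+1453=9100
fundamental: x₁=66249, y₁=9100  (since 4388930001 − 53·82810000 = 1)
k=2:  x_2 = 66249·66249+53·9100·9100 = 8777860001,  y_2 = 66249·9100+9100·66249 = 1205731800
k=3:  x_3 = 66249·8777860001+53·9100·1205731800 = 1163048894346249,  y_3 = 66249·1205731800+9100·8777860001 = 159757052027300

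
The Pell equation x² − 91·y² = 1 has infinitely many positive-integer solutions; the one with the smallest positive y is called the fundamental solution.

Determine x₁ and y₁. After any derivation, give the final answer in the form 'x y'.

1574 165

√91 = [9; 1,1,5,1,5,1,1,18, …], period ℓ=8 (even) → k=7
step 0: (9, 1)  from 9·(1,0) + (0,1)
step 1: (10, 1)  from 1·(9,1) + (1,0)
step 2: (19, 2)  from 1·(10,1) + (9,1)
step 3: (105, 11)  from 5·(19,2) + (10,1)
step 4: (124, 13)  from 1·(105,11) + (19,2)
step 5: (725, 76)  from 5·(124,13) + (105,11)
step 6: (849, 89)  from 1·(725,76) + (124,13)
step 7: (1574, 165)  from 1·(849,89) + (725,76)
(x₁, y₁) = (1574, 165);  1574² − 91·165² = 1 ✓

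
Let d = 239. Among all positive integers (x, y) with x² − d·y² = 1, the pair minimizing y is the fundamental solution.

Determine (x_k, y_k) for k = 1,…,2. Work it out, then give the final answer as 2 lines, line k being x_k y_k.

√239 → a₀=15, period (2,5,1,2,4,15,4,2,1,5,2,30); ℓ=12 even so k=11
k=0  a_k=15  p_k/q_k = 15/1
…
k=2  a_k=5  p_k/q_k = 170/11
…
k=6  a_k=15  p_k/q_k = 37907/2452
…
k=10  a_k=5  p_k/q_k = 2847431/184185
k=11  a_k=2  p_k/q_k = 6195120/400729
(x₁, y₁) = (6195120, 400729);  6195120² − 239·400729² = 1 ✓
(6195120+400729√239)^2 = 76759023628799 + 4965128484960√239

6195120 400729
76759023628799 4965128484960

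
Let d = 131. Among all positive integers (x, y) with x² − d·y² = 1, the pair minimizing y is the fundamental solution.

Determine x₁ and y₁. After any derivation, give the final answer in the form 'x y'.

√131 → a₀=11, period (2,4,11,4,2,22); ℓ=6 even so k=5
i=0: a=11 ⇒ p=11, q=1
i=1: a=2 ⇒ p=23, q=2
i=2: a=4 ⇒ p=103, q=9
i=3: a=11 ⇒ p=1156, q=101
i=4: a=4 ⇒ p=4727, q=413
i=5: a=2 ⇒ p=10610, q=927
fundamental: x₁=10610, y₁=927  (since 112572100 − 131·859329 = 1)

10610 927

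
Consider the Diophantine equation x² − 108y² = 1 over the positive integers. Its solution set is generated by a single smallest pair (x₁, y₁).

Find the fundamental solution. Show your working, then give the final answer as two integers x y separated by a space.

1351 130

[10; 2,1,1,4,1,1,2,20] for √108; ℓ=8 ⇒ convergent index 7
a_0=10:  p_0=10·1+0=10,  q_0=10·0+1=1
a_1=2:  p_1=2·10+1=21,  q_1=2·1+0=2
a_2=1:  p_2=1·21+10=31,  q_2=1·2+1=3
…
a_5=1:  p_5=1·239+52=291,  q_5=1·23+5=28
a_6=1:  p_6=1·291+239=530,  q_6=1·28+23=51
a_7=2:  p_7=2·530+291=1351,  q_7=2·51+28=130
fundamental: x₁=1351, y₁=130  (since 1825201 − 108·16900 = 1)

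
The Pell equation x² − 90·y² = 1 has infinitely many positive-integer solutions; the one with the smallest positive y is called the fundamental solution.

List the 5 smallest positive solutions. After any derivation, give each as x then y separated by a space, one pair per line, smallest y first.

[9; 2,18] for √90; ℓ=2 ⇒ convergent index 1
step 0: (9, 1)  from 9·(1,0) + (0,1)
step 1: (19, 2)  from 2·(9,1) + (1,0)
fundamental: x₁=19, y₁=2  (since 361 − 90·4 = 1)
(19+2√90)^2 = 721 + 76√90
(19+2√90)^3 = 27379 + 2886√90
(19+2√90)^4 = 1039681 + 109592√90
(19+2√90)^5 = 39480499 + 4161610√90

19 2
721 76
27379 2886
1039681 109592
39480499 4161610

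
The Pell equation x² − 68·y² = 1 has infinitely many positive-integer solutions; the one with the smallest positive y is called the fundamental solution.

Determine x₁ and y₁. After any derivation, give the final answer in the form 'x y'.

√68 = [8; 4,16, …], period ℓ=2 (even) → k=1
i=0: a=8 ⇒ p=8, q=1
i=1: a=4 ⇒ p=33, q=4
fundamental: x₁=33, y₁=4  (since 1089 − 68·16 = 1)

33 4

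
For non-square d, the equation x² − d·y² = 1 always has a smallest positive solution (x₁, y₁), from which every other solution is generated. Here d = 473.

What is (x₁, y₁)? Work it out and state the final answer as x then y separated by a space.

√473 = [21; 1,2,1,42, …], period ℓ=4 (even) → k=3
i=0: a=21 ⇒ p=21, q=1
i=1: a=1 ⇒ p=22, q=1
i=2: a=2 ⇒ p=65, q=3
i=3: a=1 ⇒ p=87, q=4
(x₁, y₁) = (87, 4);  87² − 473·4² = 1 ✓

87 4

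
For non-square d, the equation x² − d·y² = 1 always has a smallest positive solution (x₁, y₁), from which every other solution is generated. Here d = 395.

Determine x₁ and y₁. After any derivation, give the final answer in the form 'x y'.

[19; 1,6,1,38] for √395; ℓ=4 ⇒ convergent index 3
step 0: (19, 1)  from 19·(1,0) + (0,1)
…
step 2: (139, 7)  from 6·(20,1) + (19,1)
step 3: (159, 8)  from 1·(139,7) + (20,1)
→ (159, 8).  Check: 159²=25281, 395·8²=25280, difference 1.

159 8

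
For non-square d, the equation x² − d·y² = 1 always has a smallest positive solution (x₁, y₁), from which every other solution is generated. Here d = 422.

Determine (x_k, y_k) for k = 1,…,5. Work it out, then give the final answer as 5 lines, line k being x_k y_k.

7022501 341850
98631040590001 4801283933700
1385273162348638202501 67434042451384025550
19456164335732849620362360001 947111261097768740333867400
273261867007695159110526238300562501 13302179556340616719484196916709250

d=422: √d = [20; 1,1,5,2,1,…,1,1,40] (ℓ=14, even), read p_13/q_13
a_0=20:  p_0=20·1+0=20,  q_0=20·0+1=1
a_1=1:  p_1=1·20+1=21,  q_1=1·1+0=1
a_2=1:  p_2=1·21+20=41,  q_2=1·1+1=2
a_3=5:  p_3=5·41+21=226,  q_3=5·2+1=11
a_4=2:  p_4=2·226+41=493,  q_4=2·11+2=24
…
a_6=3:  p_6=3·719+493=2650,  q_6=3·35+24=129
…
a_8=3:  p_8=3·53719+2650=163807,  q_8=3·2615+129=7974
a_9=1:  p_9=1·163807+53719=217526,  q_9=1·7974+2615=10589
a_10=2:  p_10=2·217526+163807=598859,  q_10=2·10589+7974=29152
a_11=5:  p_11=5·598859+217526=3211821,  q_11=5·29152+10589=156349
a_12=1:  p_12=1·3211821+598859=3810680,  q_12=1·156349+29152=185501
a_13=1:  p_13=1·3810680+3211821=7022501,  q_13=1·185501+156349=341850
→ (7022501, 341850).  Check: 7022501²=49315520295001, 422·341850²=49315520295000, difference 1.
(x_2, y_2) = (7022501·7022501 + 422·341850·341850, 7022501·341850 + 341850·7022501) = (98631040590001, 4801283933700)
(x_3, y_3) = (7022501·98631040590001 + 422·341850·4801283933700, 7022501·4801283933700 + 341850·98631040590001) = (1385273162348638202501, 67434042451384025550)
(x_4, y_4) = (7022501·1385273162348638202501 + 422·341850·67434042451384025550, 7022501·67434042451384025550 + 341850·1385273162348638202501) = (19456164335732849620362360001, 947111261097768740333867400)
(x_5, y_5) = (7022501·19456164335732849620362360001 + 422·341850·947111261097768740333867400, 7022501·947111261097768740333867400 + 341850·19456164335732849620362360001) = (273261867007695159110526238300562501, 13302179556340616719484196916709250)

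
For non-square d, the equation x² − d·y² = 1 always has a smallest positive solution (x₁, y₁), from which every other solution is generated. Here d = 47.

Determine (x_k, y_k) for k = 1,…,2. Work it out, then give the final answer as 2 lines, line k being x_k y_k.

d=47: √d = [6; 1,5,1,12] (ℓ=4, even), read p_3/q_3
a_0=6:  p_0=6·1+0=6,  q_0=6·0+1=1
…
a_2=5:  p_2=5·7+6=41,  q_2=5·1+1=6
a_3=1:  p_3=1·41+7=48,  q_3=1·6+1=7
→ (48, 7).  Check: 48²=2304, 47·7²=2303, difference 1.
(48+7√47)^2 = 4607 + 672√47

48 7
4607 672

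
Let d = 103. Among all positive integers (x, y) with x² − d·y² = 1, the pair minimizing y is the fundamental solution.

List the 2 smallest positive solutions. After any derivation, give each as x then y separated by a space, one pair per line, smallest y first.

227528 22419
103537981567 10201900464

[10; 6,1,2,1,1,9,1,1,2,1,6,20] for √103; ℓ=12 ⇒ convergent index 11
a_0=10:  p_0=10·1+0=10,  q_0=10·0+1=1
…
a_3=2:  p_3=2·71+61=203,  q_3=2·7+6=20
…
a_10=1:  p_10=1·24266+9611=33877,  q_10=1·2391+947=3338
a_11=6:  p_11=6·33877+24266=227528,  q_11=6·3338+2391=22419
fundamental: x₁=227528, y₁=22419  (since 51768990784 − 103·502611561 = 1)
k=2:  x_2 = 227528·227528+103·22419·22419 = 103537981567,  y_2 = 227528·22419+22419·227528 = 10201900464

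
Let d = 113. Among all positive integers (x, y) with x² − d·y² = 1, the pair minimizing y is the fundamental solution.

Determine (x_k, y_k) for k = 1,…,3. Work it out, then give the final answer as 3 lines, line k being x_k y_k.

√113 → a₀=10, period (1,1,1,2,2,1,1,1,20); ℓ=9 odd so k=17
a_0=10:  p_0=10·1+0=10,  q_0=10·0+1=1
a_1=1:  p_1=1·10+1=11,  q_1=1·1+0=1
…
a_4=2:  p_4=2·32+21=85,  q_4=2·3+2=8
…
a_9=20:  p_9=20·776+489=16009,  q_9=20·73+46=1506
a_10=1:  p_10=1·16009+776=16785,  q_10=1·1506+73=1579
…
a_16=1:  p_16=1·445435+313483=758918,  q_16=1·41903+29490=71393
a_17=1:  p_17=1·758918+445435=1204353,  q_17=1·71393+41903=113296
→ (1204353, 113296).  Check: 1204353²=1450466148609, 113·113296²=1450466148608, difference 1.
n=2: (1204353,113296)∘(1204353,113296) = (1204353·1204353+113·113296·113296, 1204353·113296+113296·1204353) = (2900932297217,272896754976)
n=3: (2900932297217,272896754976)∘(1204353,113296) = (1204353·2900932297217+113·113296·272896754976, 1204353·272896754976+113296·2900932297217) = (6987493029899166849,657328051091107760)

1204353 113296
2900932297217 272896754976
6987493029899166849 657328051091107760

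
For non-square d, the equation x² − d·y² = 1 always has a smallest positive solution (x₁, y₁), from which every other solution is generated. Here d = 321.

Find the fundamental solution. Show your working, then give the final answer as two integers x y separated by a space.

[17; 1,10,1,34] for √321; ℓ=4 ⇒ convergent index 3
step 0: (17, 1)  from 17·(1,0) + (0,1)
…
step 2: (197, 11)  from 10·(18,1) + (17,1)
step 3: (215, 12)  from 1·(197,11) + (18,1)
→ (215, 12).  Check: 215²=46225, 321·12²=46224, difference 1.

215 12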